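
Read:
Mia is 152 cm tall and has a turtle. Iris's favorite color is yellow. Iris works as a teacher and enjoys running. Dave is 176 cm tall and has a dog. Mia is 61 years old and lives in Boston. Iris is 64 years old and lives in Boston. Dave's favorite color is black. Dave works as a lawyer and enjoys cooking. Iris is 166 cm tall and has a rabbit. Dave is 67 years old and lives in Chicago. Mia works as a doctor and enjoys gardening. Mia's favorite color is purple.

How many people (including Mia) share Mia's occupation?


Mia is a doctor. Count = 1

1


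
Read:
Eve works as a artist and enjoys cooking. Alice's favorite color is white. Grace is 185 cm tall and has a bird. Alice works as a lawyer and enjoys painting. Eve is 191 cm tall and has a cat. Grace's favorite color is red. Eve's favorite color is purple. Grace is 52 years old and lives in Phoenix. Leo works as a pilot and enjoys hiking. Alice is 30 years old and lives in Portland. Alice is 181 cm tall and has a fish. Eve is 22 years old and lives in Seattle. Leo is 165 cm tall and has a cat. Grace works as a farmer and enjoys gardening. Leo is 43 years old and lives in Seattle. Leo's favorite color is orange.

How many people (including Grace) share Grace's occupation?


Grace is a farmer. Count = 1

1


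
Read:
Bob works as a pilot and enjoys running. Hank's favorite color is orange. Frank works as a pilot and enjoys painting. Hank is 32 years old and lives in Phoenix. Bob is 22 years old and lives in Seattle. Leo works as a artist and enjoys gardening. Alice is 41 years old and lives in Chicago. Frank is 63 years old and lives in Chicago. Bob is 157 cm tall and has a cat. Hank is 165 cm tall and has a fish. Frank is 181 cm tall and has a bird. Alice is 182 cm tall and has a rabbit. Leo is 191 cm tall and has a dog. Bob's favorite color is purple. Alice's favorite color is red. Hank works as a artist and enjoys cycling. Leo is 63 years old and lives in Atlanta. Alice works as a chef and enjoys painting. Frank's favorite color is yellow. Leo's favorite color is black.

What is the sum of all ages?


63+41+32+63+22 = 221

221


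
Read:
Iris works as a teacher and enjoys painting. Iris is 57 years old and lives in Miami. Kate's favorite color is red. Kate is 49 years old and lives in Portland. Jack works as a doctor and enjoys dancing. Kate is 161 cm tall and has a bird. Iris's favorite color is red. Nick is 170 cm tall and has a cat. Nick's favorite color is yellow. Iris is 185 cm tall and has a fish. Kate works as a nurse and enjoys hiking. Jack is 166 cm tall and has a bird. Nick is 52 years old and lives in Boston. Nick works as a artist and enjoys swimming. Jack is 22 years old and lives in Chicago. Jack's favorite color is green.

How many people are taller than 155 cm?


Taller than 155: 4

4


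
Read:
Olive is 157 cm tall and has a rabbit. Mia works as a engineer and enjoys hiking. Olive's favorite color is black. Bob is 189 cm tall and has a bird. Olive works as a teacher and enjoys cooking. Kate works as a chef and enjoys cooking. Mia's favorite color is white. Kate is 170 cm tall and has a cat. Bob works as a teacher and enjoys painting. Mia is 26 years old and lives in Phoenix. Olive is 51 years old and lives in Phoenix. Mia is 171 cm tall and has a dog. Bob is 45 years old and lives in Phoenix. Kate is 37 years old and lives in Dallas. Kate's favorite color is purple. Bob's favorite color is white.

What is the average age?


Sum=159, n=4, avg=39.75

39.75


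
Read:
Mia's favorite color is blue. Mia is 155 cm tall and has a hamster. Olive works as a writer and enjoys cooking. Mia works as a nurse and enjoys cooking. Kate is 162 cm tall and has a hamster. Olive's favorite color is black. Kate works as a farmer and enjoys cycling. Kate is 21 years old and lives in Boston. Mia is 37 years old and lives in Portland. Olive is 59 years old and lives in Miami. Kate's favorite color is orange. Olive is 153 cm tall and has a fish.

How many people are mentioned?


People: Kate, Mia, Olive. Count = 3

3


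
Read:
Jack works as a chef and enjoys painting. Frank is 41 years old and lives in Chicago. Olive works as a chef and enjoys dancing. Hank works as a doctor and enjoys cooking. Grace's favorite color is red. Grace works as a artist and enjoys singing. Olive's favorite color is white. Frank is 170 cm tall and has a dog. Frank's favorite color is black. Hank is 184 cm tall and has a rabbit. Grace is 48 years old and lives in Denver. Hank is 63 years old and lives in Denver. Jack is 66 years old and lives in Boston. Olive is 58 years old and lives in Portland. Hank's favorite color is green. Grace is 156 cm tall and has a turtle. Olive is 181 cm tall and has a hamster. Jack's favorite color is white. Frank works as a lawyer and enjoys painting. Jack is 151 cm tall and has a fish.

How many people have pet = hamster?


Count: 1

1


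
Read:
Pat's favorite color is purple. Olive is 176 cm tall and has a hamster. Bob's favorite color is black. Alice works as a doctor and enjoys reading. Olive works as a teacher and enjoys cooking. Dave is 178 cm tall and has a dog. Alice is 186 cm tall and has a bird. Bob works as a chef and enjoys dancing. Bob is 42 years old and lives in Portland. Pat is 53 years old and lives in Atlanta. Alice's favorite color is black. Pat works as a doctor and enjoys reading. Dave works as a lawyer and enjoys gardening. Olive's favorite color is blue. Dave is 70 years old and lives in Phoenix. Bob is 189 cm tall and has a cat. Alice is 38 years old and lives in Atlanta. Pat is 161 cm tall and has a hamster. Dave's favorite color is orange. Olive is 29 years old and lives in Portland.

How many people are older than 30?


Filter: 4

4


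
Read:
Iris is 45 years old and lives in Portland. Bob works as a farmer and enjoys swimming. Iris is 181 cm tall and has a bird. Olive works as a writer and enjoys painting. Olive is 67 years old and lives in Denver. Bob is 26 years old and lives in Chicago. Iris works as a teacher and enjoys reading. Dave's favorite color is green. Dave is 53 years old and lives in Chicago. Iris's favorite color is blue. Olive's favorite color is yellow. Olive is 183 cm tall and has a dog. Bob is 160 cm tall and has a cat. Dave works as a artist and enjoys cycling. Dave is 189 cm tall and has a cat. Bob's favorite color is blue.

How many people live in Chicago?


Count in Chicago: 2

2


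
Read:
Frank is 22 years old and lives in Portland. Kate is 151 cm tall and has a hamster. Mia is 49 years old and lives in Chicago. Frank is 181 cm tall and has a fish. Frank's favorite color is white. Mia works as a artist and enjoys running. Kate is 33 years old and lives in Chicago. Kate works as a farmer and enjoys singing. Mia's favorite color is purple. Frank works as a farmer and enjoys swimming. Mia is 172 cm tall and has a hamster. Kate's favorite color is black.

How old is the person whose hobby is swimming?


Person with hobby=swimming is Frank, age 22

22


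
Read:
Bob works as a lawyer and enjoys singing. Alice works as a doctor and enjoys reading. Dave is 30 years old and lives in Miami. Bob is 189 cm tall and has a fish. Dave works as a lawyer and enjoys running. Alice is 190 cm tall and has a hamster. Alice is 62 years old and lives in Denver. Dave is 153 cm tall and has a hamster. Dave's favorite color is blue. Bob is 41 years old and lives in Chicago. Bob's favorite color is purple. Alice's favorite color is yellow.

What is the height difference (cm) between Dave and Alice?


|153 - 190| = 37

37


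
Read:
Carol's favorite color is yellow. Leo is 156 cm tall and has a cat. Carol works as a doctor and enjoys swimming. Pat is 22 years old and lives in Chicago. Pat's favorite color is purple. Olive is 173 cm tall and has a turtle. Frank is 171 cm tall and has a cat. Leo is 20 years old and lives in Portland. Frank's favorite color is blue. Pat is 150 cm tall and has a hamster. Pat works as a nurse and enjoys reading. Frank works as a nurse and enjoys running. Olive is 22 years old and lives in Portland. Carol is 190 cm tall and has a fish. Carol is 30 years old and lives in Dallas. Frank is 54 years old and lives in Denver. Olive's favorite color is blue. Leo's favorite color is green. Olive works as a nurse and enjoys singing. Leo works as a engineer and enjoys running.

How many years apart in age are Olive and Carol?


22 vs 30, diff = 8

8


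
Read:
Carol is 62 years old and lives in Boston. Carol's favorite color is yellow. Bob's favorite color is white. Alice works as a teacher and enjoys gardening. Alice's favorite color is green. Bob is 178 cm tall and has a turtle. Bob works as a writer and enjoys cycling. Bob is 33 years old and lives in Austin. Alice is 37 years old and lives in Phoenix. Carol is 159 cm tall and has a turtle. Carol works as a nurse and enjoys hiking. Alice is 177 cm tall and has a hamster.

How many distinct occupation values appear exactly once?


Unique occupation values: 3

3


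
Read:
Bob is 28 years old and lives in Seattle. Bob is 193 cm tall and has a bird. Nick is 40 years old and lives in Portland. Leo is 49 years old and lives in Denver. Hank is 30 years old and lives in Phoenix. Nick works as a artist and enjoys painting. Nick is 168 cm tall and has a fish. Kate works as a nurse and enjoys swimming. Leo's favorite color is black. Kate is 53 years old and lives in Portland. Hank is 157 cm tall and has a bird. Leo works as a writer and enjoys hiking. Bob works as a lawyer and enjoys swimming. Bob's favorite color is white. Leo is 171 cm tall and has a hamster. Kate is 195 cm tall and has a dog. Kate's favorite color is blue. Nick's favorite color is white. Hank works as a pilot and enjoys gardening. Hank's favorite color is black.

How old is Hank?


Hank is 30 years old

30


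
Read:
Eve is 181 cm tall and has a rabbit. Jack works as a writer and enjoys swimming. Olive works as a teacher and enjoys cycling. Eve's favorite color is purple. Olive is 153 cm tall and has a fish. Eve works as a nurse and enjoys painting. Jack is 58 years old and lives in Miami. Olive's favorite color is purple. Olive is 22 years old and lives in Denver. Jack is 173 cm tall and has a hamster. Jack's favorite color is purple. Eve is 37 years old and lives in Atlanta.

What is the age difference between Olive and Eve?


|22 - 37| = 15

15


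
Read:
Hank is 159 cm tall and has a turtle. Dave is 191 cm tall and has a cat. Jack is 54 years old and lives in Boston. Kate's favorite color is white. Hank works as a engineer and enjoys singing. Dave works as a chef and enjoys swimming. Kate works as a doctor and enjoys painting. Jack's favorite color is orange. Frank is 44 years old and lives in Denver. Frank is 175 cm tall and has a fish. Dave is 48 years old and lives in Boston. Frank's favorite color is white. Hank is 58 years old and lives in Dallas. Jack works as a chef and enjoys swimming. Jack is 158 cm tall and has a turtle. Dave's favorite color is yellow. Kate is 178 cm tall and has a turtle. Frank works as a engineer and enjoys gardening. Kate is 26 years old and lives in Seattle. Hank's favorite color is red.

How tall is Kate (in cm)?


Kate is 178 cm tall

178


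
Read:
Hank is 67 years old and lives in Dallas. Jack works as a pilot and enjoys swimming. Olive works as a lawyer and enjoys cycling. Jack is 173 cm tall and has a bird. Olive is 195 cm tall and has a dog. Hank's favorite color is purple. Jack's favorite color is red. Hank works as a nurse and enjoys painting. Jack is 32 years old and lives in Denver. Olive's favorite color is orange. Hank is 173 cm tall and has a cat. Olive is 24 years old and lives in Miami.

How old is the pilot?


The pilot is Jack, age 32

32


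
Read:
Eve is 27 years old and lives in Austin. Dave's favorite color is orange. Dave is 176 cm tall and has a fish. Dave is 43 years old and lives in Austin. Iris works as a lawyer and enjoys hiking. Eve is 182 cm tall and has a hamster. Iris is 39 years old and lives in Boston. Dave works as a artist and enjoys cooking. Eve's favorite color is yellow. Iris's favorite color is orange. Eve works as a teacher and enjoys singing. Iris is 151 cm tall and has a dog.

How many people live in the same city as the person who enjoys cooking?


Person with hobby cooking is Dave, city Austin. Count = 2

2


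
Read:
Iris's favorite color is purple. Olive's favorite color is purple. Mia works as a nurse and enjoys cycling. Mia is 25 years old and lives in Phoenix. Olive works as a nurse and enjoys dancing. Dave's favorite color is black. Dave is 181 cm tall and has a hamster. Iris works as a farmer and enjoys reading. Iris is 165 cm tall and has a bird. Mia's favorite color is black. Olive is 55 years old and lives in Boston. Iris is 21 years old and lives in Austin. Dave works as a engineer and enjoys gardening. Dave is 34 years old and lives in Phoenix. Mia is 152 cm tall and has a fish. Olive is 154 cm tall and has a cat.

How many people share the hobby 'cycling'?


Count: 1

1


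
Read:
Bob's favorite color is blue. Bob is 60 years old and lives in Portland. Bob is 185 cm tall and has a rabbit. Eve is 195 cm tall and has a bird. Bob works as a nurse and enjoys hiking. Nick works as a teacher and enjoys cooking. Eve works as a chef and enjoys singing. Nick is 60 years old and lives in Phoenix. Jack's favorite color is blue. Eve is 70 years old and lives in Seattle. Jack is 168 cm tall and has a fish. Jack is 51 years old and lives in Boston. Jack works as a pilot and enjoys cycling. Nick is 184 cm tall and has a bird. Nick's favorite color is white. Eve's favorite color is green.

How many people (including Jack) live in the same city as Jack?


Jack lives in Boston. Count = 1

1


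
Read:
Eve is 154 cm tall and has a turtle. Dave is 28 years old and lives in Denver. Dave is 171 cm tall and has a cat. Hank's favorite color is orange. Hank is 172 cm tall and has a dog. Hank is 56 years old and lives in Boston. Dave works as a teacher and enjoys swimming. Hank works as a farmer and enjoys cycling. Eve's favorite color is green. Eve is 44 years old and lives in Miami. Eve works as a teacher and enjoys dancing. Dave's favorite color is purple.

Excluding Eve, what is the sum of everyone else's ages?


Sum (excluding Eve): 84

84


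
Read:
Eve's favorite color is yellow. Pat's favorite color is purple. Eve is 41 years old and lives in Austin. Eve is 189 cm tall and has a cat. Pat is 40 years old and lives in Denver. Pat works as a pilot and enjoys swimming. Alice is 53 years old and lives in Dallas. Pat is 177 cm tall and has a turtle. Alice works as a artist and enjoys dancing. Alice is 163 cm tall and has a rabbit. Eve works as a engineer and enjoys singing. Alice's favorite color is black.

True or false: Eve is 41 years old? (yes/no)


Eve is actually 41. yes

yes


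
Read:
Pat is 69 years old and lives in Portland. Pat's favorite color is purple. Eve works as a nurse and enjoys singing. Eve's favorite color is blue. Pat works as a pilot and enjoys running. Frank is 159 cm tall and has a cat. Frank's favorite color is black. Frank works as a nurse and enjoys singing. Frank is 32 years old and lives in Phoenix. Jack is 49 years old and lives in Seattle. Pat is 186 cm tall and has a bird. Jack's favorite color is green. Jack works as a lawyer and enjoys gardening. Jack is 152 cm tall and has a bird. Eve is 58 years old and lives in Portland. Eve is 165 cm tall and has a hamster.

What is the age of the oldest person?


Oldest: Pat at 69

69


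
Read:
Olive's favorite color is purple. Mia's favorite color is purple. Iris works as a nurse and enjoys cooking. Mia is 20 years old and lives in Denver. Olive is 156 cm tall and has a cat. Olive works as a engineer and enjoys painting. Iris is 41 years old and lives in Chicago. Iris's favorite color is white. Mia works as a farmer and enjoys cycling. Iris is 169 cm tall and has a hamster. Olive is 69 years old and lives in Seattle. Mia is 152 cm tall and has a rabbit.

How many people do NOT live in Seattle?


Not in Seattle: 2

2


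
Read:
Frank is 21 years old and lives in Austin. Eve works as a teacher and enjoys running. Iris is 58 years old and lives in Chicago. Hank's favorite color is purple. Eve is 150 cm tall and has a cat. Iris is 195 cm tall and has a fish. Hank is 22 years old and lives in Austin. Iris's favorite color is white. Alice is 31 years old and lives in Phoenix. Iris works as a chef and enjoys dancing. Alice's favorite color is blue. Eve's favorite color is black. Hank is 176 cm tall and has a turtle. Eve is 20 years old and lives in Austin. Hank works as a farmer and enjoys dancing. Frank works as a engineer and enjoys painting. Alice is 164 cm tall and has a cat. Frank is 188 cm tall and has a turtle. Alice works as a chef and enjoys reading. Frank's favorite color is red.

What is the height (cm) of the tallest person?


Tallest: Iris at 195 cm

195


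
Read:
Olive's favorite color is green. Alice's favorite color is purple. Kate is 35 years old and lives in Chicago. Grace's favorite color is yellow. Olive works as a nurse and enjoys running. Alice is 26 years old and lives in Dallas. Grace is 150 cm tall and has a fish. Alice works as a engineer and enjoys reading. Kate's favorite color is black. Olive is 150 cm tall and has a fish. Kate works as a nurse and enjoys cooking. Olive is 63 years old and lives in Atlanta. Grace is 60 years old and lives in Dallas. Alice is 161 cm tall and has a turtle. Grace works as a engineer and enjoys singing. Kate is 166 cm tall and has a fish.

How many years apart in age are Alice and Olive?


26 vs 63, diff = 37

37


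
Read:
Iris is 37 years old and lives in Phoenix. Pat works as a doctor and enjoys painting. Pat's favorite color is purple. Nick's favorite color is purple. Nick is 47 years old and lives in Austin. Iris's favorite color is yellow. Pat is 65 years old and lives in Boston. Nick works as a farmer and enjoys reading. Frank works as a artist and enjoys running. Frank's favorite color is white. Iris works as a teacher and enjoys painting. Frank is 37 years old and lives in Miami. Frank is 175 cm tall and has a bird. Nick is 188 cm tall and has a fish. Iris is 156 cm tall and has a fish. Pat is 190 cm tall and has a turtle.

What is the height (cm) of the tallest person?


Tallest: Pat at 190 cm

190


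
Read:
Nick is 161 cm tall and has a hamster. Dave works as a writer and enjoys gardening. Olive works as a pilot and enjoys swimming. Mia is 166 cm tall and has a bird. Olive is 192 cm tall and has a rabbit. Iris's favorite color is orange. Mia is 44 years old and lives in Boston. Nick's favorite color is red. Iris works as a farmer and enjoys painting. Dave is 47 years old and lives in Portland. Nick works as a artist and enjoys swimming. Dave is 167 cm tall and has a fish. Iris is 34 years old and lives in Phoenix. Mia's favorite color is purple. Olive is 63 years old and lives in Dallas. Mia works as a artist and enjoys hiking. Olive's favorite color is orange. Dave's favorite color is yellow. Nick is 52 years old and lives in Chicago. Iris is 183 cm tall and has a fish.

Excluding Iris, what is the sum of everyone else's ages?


Sum (excluding Iris): 206

206


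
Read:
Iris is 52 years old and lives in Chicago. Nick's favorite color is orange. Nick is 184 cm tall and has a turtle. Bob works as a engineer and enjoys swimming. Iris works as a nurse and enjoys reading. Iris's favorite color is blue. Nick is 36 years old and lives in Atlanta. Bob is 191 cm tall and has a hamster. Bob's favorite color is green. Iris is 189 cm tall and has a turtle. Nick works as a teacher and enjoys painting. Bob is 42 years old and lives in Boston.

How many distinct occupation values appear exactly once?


Unique occupation values: 3

3


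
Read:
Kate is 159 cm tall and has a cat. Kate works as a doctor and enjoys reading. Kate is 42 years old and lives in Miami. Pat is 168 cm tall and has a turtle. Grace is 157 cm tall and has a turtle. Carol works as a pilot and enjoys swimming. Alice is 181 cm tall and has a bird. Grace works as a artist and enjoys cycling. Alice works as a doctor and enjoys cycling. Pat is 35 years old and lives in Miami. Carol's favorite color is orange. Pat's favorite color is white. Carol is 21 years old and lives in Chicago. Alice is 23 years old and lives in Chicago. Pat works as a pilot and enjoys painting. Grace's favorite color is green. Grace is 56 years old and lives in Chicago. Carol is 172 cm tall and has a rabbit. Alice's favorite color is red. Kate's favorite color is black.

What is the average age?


Sum=177, n=5, avg=35.4

35.4


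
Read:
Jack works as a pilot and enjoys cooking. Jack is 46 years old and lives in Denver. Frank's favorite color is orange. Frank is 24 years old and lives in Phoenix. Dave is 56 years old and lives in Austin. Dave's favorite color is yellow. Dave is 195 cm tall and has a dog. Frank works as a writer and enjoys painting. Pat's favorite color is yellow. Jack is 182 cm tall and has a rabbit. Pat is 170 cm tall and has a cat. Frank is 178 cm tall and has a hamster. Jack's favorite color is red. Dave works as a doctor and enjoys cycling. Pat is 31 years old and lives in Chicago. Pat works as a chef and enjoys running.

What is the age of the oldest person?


Oldest: Dave at 56

56


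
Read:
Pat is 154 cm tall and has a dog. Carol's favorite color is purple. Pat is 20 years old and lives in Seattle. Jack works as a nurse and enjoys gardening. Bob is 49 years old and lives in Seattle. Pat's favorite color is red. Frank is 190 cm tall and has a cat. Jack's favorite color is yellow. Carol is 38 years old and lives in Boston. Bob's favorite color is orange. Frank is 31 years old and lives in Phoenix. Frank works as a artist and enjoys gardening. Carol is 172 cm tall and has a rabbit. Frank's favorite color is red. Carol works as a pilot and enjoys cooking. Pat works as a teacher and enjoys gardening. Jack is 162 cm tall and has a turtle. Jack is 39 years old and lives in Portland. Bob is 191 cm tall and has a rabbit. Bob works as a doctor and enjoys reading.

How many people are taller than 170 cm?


Taller than 170: 3

3


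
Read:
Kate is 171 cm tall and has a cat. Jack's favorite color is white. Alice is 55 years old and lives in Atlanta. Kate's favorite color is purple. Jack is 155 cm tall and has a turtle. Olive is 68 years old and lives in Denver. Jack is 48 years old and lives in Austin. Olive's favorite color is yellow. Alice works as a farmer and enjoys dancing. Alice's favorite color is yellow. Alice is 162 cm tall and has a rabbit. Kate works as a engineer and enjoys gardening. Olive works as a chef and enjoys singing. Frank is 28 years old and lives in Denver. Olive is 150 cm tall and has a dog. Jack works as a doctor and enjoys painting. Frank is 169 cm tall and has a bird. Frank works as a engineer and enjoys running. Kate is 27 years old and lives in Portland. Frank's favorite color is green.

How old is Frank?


Frank is 28 years old

28


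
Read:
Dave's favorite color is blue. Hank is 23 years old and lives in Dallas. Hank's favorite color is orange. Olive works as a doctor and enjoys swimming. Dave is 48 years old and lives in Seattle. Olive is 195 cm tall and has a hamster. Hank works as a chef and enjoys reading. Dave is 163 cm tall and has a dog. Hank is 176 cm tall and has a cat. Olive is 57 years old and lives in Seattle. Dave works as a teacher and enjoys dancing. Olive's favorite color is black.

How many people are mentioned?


People: Dave, Olive, Hank. Count = 3

3


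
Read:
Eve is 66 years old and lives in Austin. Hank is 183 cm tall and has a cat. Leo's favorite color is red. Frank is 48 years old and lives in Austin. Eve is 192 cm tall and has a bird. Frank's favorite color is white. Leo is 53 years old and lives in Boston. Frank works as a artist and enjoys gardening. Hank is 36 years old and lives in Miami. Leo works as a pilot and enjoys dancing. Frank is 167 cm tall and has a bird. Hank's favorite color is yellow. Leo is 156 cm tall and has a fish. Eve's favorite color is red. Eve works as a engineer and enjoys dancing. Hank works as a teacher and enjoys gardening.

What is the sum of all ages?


53+36+66+48 = 203

203


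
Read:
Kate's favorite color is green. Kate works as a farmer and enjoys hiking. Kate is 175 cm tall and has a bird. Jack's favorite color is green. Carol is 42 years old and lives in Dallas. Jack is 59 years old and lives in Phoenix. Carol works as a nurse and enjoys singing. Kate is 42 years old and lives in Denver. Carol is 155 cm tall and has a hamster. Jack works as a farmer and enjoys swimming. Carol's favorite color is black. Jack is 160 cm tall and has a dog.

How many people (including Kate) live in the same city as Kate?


Kate lives in Denver. Count = 1

1


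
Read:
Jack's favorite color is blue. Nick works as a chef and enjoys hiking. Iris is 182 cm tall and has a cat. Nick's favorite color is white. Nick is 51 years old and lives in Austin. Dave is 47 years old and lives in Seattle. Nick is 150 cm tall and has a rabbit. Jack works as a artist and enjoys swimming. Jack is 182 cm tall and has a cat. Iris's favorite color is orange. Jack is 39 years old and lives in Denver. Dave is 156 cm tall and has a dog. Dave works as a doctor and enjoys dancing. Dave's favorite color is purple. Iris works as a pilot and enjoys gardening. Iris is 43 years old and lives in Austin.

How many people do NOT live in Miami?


Not in Miami: 4

4


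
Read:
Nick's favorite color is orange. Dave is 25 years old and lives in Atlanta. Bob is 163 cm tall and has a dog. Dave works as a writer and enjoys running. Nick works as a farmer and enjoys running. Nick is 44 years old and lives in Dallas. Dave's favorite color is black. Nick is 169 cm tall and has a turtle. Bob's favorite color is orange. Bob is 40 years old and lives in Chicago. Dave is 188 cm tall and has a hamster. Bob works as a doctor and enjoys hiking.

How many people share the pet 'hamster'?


Count: 1

1


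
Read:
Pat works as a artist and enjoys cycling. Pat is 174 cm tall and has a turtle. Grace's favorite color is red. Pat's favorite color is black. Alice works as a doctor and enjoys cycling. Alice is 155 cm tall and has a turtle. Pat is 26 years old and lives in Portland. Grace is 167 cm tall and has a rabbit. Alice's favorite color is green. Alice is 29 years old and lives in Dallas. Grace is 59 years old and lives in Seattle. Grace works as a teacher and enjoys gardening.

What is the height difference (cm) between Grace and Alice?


|167 - 155| = 12

12


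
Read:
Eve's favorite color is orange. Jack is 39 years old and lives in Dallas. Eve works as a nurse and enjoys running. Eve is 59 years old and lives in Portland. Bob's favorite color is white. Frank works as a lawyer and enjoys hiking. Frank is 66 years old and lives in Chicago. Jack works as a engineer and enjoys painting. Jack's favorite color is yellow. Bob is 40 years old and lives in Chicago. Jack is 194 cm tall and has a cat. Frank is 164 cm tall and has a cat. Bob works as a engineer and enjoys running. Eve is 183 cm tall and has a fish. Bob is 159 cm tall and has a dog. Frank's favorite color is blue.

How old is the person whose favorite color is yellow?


Person with favorite color=yellow is Jack, age 39

39


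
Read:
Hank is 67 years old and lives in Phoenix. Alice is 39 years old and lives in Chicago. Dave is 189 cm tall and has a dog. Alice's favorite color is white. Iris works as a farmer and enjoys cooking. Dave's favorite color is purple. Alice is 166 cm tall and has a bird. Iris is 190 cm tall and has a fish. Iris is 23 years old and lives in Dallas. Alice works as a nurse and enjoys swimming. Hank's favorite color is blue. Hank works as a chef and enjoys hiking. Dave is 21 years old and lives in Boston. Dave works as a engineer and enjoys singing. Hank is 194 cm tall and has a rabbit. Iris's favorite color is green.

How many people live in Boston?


Count in Boston: 1

1


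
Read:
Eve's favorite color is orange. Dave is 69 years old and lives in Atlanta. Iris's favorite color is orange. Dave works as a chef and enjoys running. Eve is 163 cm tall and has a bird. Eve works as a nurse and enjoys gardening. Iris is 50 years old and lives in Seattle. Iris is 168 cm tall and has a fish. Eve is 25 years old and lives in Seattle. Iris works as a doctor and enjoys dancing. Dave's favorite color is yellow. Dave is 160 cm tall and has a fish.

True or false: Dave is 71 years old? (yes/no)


Dave is actually 69. no

no


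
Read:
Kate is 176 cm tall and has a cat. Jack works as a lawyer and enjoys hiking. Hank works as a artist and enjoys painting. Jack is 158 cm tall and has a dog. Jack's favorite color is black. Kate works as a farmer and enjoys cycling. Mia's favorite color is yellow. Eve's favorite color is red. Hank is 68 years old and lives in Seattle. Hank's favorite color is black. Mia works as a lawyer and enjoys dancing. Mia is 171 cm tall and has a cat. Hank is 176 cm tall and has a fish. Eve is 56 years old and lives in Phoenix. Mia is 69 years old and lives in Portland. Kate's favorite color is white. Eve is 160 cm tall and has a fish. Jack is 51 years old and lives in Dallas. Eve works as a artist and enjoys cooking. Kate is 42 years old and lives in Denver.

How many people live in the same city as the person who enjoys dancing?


Person with hobby dancing is Mia, city Portland. Count = 1

1


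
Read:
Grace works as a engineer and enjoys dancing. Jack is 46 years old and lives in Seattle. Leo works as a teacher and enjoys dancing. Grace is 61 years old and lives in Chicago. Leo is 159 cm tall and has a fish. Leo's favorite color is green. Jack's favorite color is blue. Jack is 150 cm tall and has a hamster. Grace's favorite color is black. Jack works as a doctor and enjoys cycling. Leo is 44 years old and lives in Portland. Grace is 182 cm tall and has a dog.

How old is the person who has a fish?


Person with fish is Leo, age 44

44


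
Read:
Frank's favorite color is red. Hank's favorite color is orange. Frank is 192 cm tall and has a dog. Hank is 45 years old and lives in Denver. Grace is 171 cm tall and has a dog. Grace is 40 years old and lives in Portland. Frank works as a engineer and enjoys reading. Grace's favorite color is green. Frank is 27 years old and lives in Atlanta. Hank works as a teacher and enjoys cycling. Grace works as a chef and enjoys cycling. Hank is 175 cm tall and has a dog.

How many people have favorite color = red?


Count: 1

1


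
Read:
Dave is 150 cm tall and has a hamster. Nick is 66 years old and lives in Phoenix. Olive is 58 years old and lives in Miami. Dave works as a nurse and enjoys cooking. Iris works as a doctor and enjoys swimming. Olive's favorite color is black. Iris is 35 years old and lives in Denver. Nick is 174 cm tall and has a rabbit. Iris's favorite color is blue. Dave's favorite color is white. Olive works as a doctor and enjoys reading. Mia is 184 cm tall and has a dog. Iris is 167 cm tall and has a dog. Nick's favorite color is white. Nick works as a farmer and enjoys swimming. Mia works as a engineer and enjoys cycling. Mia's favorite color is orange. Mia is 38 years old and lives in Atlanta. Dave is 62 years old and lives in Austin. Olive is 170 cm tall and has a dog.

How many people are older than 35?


Filter: 4

4


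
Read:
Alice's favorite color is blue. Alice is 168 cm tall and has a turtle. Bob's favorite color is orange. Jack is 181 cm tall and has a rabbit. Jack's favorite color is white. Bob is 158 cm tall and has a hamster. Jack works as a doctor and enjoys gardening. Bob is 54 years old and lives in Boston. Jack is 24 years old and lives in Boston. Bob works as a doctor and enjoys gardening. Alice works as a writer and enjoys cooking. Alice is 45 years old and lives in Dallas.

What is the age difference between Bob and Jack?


|54 - 24| = 30

30


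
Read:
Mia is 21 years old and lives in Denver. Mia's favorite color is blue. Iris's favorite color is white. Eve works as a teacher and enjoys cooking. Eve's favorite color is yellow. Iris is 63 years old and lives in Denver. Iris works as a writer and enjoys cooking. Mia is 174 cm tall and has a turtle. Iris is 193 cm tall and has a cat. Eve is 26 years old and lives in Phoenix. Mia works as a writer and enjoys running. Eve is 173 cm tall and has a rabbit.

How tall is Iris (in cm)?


Iris is 193 cm tall

193


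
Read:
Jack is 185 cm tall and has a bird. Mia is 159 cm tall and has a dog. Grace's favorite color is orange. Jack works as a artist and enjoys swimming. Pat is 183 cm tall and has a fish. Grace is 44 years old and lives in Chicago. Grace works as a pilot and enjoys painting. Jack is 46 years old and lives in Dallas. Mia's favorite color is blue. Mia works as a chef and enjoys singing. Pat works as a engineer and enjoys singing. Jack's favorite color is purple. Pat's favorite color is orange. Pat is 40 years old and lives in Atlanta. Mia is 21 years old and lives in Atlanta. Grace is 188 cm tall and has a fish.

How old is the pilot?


The pilot is Grace, age 44

44


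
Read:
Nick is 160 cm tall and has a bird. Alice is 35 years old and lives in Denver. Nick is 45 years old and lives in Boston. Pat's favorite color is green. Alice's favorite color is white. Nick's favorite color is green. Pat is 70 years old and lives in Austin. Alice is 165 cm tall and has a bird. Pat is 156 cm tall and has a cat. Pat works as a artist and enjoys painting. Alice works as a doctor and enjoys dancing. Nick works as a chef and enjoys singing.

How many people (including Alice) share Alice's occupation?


Alice is a doctor. Count = 1

1


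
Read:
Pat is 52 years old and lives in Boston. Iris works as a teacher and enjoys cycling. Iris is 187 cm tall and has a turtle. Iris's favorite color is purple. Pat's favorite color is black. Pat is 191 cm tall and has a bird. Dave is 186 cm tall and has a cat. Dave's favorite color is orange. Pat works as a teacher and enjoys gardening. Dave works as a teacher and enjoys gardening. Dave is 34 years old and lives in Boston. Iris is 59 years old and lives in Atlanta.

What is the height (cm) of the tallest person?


Tallest: Pat at 191 cm

191


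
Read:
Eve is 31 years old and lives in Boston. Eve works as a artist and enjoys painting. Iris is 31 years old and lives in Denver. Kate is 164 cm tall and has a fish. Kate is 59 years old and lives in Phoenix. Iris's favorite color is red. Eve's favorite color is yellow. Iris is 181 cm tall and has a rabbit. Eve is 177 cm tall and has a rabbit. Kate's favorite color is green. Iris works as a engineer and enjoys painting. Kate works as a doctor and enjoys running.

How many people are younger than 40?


Filter: 2

2


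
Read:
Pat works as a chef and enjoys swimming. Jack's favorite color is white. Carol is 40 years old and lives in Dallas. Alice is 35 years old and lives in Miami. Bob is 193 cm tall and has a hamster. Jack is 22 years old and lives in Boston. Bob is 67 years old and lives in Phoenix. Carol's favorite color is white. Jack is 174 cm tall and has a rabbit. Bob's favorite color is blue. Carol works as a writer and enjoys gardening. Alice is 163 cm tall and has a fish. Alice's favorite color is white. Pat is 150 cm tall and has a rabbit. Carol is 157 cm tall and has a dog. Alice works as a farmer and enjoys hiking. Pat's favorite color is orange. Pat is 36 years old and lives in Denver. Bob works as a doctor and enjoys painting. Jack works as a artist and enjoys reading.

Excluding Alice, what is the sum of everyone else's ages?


Sum (excluding Alice): 165

165


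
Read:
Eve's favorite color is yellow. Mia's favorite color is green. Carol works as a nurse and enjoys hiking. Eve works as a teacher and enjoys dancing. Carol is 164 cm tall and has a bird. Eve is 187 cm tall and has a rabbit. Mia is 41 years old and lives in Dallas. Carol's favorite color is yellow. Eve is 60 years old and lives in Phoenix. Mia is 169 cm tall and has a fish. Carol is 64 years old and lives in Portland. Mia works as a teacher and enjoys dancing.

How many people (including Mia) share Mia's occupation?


Mia is a teacher. Count = 2

2


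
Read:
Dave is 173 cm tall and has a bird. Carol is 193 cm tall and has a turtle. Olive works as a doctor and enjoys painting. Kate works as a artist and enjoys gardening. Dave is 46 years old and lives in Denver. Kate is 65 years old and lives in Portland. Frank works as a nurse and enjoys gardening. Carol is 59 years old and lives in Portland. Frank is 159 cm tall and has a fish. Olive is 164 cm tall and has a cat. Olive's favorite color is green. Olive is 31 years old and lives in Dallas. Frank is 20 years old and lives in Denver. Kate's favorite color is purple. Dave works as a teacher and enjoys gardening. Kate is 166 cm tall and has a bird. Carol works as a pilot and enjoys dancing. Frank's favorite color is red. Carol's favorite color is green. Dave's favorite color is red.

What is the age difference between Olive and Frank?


|31 - 20| = 11

11


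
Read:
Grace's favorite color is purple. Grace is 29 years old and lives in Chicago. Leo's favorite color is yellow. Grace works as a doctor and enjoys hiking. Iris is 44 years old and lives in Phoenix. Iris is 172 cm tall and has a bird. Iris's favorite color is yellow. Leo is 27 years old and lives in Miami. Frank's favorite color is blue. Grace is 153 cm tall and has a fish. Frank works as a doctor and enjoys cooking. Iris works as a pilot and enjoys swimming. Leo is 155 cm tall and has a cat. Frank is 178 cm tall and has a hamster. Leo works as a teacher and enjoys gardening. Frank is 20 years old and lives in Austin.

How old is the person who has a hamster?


Person with hamster is Frank, age 20

20


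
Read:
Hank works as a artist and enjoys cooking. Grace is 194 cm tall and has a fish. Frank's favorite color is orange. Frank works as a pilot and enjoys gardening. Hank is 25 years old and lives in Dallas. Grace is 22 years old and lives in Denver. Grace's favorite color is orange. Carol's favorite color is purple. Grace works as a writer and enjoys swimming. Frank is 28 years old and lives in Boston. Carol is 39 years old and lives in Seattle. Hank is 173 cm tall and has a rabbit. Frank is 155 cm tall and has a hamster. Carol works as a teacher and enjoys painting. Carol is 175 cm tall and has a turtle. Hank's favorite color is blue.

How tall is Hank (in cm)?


Hank is 173 cm tall

173


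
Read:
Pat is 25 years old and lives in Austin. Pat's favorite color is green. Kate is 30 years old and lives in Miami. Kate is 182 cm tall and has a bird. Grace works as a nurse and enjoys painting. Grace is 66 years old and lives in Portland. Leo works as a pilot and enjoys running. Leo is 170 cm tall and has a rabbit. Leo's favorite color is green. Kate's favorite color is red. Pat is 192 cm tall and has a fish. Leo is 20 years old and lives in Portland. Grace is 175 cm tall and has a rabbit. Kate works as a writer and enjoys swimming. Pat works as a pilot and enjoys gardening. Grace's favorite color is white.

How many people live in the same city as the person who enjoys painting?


Person with hobby painting is Grace, city Portland. Count = 2

2


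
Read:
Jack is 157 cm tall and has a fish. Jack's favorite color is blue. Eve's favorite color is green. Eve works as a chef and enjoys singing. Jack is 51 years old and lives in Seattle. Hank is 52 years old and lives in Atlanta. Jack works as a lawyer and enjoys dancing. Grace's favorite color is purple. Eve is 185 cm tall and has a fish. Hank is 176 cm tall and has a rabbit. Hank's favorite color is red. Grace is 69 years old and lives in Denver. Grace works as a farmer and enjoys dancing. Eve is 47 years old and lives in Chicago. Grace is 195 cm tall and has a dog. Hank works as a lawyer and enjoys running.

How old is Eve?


Eve is 47 years old

47


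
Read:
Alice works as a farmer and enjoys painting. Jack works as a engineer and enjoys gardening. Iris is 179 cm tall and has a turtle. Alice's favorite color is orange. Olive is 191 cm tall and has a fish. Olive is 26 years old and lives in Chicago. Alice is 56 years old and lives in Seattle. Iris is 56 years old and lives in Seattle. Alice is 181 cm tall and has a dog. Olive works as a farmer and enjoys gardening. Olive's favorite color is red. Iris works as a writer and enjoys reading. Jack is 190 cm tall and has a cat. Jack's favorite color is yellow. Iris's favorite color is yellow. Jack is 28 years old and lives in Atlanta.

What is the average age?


Sum=166, n=4, avg=41.5

41.5
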